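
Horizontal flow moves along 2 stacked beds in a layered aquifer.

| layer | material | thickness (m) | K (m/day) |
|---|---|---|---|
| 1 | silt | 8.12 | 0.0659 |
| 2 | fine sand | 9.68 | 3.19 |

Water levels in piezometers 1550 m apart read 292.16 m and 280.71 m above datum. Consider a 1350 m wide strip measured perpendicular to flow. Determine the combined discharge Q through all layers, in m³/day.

Flow is parallel to layering, so each bed carries its own Darcy discharge and the transmissivities add.
Σ(K_i·b_i) = 0.0659×8.12 + 3.19×9.68 = 31.41 m²/day.
Hydraulic gradient i = (292.16 − 280.71) / 1550 = 11.45 / 1550 = 0.007387.
Q = Σ(K_i·b_i) · W · i = 31.41 × 1350 × 0.007387 = 313.3 m³/day.

313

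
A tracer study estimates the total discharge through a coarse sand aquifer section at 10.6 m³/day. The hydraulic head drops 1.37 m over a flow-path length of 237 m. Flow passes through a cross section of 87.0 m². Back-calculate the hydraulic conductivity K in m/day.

21.1

Hydraulic gradient i = Δh / L = 1.37 / 237 = 0.005781.
From Q = K·A·i, K = Q / (A·i) = 10.6 / (87.00 × 0.005781) = 21.08 m/day.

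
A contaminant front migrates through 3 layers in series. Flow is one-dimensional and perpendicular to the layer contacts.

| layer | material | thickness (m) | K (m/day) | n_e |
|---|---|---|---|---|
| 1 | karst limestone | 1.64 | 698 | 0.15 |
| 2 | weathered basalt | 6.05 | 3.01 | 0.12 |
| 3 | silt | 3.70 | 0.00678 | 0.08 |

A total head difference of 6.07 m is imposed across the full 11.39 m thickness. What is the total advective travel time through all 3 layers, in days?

With flow normal to the layers, continuity requires the same specific discharge q through every layer.
Σ(b_i/K_i) = 1.64/698 + 6.05/3.01 + 3.70/0.00678 = 547.7 d.
q = Δh / Σ(b_i/K_i) = 6.07 / 547.7 = 0.01108 m/day.
In each layer the seepage velocity is v_i = q/n_i, so the layer transit time is t_i = b_i·n_i / q:
  layer 1 (karst limestone): t_1 = 1.64 × 0.15 / 0.01108 = 22.20 d
  layer 2 (weathered basalt): t_2 = 6.05 × 0.12 / 0.01108 = 65.51 d
  layer 3 (silt): t_3 = 3.70 × 0.08 / 0.01108 = 26.71 d
Total t = Σ t_i = 114.4 days.

114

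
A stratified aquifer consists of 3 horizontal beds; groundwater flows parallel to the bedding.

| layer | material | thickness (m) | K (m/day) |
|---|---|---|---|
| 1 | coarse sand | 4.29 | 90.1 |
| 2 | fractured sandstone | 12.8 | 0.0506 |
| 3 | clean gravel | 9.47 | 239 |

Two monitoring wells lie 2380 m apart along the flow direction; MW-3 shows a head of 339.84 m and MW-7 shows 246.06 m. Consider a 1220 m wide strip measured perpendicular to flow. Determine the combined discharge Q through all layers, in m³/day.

127000

Flow is parallel to layering, so each bed carries its own Darcy discharge and the transmissivities add.
Σ(K_i·b_i) = 90.1×4.29 + 0.0506×12.8 + 239×9.47 = 2651 m²/day.
Hydraulic gradient i = (339.84 − 246.06) / 2380 = 93.78 / 2380 = 0.03940.
Q = Σ(K_i·b_i) · W · i = 2651 × 1220 × 0.03940 = 1.274e+05 m³/day.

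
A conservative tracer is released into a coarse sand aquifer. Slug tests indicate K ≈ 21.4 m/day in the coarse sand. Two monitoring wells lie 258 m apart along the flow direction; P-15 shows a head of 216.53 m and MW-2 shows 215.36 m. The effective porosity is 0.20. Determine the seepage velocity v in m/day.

0.485

Hydraulic gradient i = (216.53 − 215.36) / 258 = 1.17 / 258 = 0.004535.
Darcy flux q = K · i = 21.40 × 0.004535 = 0.09705 m/day.
Seepage velocity v = q / n_e = 0.09705 / 0.20 = 0.4852 m/day.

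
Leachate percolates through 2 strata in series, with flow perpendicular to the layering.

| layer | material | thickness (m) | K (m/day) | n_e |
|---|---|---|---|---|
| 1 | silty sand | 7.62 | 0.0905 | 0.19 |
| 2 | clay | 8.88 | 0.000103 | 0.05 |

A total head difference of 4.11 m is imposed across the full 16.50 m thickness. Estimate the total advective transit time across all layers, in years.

With flow normal to the layers, continuity requires the same specific discharge q through every layer.
Σ(b_i/K_i) = 7.62/0.0905 + 8.88/0.000103 = 86298 d.
q = Δh / Σ(b_i/K_i) = 4.11 / 86298 = 4.763e-05 m/day.
In each layer the seepage velocity is v_i = q/n_i, so the layer transit time is t_i = b_i·n_i / q:
  layer 1 (silty sand): t_1 = 7.62 × 0.19 / 4.763e-05 = 30399 d
  layer 2 (clay): t_2 = 8.88 × 0.05 / 4.763e-05 = 9323 d
Total t = Σ t_i = 39722 days = 108.8 years.

109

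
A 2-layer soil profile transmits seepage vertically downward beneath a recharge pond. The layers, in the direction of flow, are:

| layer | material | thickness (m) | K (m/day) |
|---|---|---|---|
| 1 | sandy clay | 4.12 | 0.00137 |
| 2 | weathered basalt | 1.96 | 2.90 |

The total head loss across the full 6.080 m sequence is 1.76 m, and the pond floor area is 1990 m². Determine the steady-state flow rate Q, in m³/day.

Flow is perpendicular to layering, so the layers act in series and the equivalent K is the thickness-weighted harmonic mean.
Total thickness L = 4.12 + 1.96 = 6.080 m.
Σ(b_i/K_i) = 4.12/0.00137 + 1.96/2.90 = 3008 d.
K_eq = L / Σ(b_i/K_i) = 6.080 / 3008 = 0.002021 m/day.
Q = K_eq · A · (Δh/L) = 0.002021 × 1990 × (1.76/6.080) = 1.164 m³/day.

1.16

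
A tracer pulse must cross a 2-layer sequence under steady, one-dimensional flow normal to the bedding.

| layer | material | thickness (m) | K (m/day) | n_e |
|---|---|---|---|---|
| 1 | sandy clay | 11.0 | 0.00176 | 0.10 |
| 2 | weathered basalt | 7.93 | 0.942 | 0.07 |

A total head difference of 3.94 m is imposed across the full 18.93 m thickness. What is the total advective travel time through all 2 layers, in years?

7.20

With flow normal to the layers, continuity requires the same specific discharge q through every layer.
Σ(b_i/K_i) = 11.0/0.00176 + 7.93/0.942 = 6258 d.
q = Δh / Σ(b_i/K_i) = 3.94 / 6258 = 0.0006296 m/day.
In each layer the seepage velocity is v_i = q/n_i, so the layer transit time is t_i = b_i·n_i / q:
  layer 1 (sandy clay): t_1 = 11.0 × 0.10 / 0.0006296 = 1747 d
  layer 2 (weathered basalt): t_2 = 7.93 × 0.07 / 0.0006296 = 881.7 d
Total t = Σ t_i = 2629 days = 7.198 years.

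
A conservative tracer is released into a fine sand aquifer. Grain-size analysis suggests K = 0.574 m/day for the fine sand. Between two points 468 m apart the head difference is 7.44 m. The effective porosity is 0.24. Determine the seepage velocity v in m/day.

0.0380

Hydraulic gradient i = Δh / L = 7.44 / 468 = 0.01590.
Darcy flux q = K · i = 0.5740 × 0.01590 = 0.009125 m/day.
Seepage velocity v = q / n_e = 0.009125 / 0.24 = 0.03802 m/day.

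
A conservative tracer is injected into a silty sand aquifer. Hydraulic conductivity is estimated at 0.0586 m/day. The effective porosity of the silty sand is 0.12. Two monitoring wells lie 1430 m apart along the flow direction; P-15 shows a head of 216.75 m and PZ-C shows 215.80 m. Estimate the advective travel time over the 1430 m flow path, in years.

Hydraulic gradient i = (216.75 − 215.80) / 1430 = 0.95 / 1430 = 0.0006643.
Darcy flux q = K · i = 0.05860 × 0.0006643 = 3.893e-05 m/day.
Seepage velocity v = q / n_e = 3.893e-05 / 0.12 = 0.0003244 m/day.
Travel time t = L / v = 1430 / 0.0003244 = 4.408e+06 days = 12068 years.

12100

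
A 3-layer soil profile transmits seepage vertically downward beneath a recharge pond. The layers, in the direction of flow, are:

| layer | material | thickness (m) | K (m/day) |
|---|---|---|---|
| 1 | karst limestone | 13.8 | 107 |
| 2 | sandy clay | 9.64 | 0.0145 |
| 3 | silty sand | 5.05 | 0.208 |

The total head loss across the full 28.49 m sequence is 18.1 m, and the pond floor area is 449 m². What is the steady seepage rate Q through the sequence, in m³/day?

Flow is perpendicular to layering, so the layers act in series and the equivalent K is the thickness-weighted harmonic mean.
Total thickness L = 13.8 + 9.64 + 5.05 = 28.49 m.
Σ(b_i/K_i) = 13.8/107 + 9.64/0.0145 + 5.05/0.208 = 689.2 d.
K_eq = L / Σ(b_i/K_i) = 28.49 / 689.2 = 0.04134 m/day.
Q = K_eq · A · (Δh/L) = 0.04134 × 449 × (18.1/28.49) = 11.79 m³/day.

11.8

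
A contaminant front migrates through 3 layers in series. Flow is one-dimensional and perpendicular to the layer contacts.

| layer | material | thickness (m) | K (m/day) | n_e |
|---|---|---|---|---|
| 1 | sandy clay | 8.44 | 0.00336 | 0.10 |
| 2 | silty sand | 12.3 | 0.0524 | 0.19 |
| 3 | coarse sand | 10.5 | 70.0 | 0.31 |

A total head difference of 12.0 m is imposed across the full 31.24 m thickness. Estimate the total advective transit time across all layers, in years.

With flow normal to the layers, continuity requires the same specific discharge q through every layer.
Σ(b_i/K_i) = 8.44/0.00336 + 12.3/0.0524 + 10.5/70.0 = 2747 d.
q = Δh / Σ(b_i/K_i) = 12.0 / 2747 = 0.004369 m/day.
In each layer the seepage velocity is v_i = q/n_i, so the layer transit time is t_i = b_i·n_i / q:
  layer 1 (sandy clay): t_1 = 8.44 × 0.10 / 0.004369 = 193.2 d
  layer 2 (silty sand): t_2 = 12.3 × 0.19 / 0.004369 = 534.9 d
  layer 3 (coarse sand): t_3 = 10.5 × 0.31 / 0.004369 = 745.1 d
Total t = Σ t_i = 1473 days = 4.033 years.

4.03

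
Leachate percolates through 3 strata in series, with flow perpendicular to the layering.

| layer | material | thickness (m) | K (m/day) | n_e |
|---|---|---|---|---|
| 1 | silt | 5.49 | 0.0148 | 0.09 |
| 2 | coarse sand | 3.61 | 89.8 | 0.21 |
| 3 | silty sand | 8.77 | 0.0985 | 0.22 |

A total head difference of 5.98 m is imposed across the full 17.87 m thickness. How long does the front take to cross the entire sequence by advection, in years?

0.670

With flow normal to the layers, continuity requires the same specific discharge q through every layer.
Σ(b_i/K_i) = 5.49/0.0148 + 3.61/89.8 + 8.77/0.0985 = 460.0 d.
q = Δh / Σ(b_i/K_i) = 5.98 / 460.0 = 0.01300 m/day.
In each layer the seepage velocity is v_i = q/n_i, so the layer transit time is t_i = b_i·n_i / q:
  layer 1 (silt): t_1 = 5.49 × 0.09 / 0.01300 = 38.01 d
  layer 2 (coarse sand): t_2 = 3.61 × 0.21 / 0.01300 = 58.32 d
  layer 3 (silty sand): t_3 = 8.77 × 0.22 / 0.01300 = 148.4 d
Total t = Σ t_i = 244.7 days = 0.6701 years.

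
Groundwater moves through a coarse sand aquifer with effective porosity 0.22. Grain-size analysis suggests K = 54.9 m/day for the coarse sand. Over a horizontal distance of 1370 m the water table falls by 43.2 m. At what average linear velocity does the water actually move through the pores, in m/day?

7.87

Hydraulic gradient i = Δh / L = 43.2 / 1370 = 0.03153.
Darcy flux q = K · i = 54.90 × 0.03153 = 1.731 m/day.
Seepage velocity v = q / n_e = 1.731 / 0.22 = 7.869 m/day.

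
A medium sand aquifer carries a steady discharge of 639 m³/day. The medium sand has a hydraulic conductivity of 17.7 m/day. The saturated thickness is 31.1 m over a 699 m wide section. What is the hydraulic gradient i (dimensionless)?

0.00166

Cross-sectional area A = 699 × 31.1 = 21739 m².
From Q = K·A·i, i = Q / (K·A) = 639 / (17.70 × 21739) = 0.001661.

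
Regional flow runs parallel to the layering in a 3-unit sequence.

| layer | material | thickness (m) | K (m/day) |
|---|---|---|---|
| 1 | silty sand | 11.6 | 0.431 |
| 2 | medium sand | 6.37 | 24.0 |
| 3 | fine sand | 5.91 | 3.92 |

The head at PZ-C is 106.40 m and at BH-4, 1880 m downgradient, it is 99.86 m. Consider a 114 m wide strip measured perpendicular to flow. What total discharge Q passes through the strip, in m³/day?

Flow is parallel to layering, so each bed carries its own Darcy discharge and the transmissivities add.
Σ(K_i·b_i) = 0.431×11.6 + 24.0×6.37 + 3.92×5.91 = 181.0 m²/day.
Hydraulic gradient i = (106.40 − 99.86) / 1880 = 6.54 / 1880 = 0.003479.
Q = Σ(K_i·b_i) · W · i = 181.0 × 114 × 0.003479 = 71.80 m³/day.

71.8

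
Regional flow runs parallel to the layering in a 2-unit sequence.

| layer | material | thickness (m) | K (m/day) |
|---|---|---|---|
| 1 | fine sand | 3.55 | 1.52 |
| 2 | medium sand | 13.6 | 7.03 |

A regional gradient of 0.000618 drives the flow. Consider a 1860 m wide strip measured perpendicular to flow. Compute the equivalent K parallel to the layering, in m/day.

5.89

Flow is parallel to layering, so each bed carries its own Darcy discharge and the transmissivities add.
Σ(K_i·b_i) = 1.52×3.55 + 7.03×13.6 = 101.0 m²/day.
Total thickness b = 17.15 m, so K_eq = Σ(K_i·b_i)/b = 5.889 m/day.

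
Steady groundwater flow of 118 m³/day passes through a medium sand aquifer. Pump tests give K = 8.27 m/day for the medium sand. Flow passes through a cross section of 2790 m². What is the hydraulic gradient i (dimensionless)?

0.00511

From Q = K·A·i, i = Q / (K·A) = 118 / (8.270 × 2790) = 0.005114.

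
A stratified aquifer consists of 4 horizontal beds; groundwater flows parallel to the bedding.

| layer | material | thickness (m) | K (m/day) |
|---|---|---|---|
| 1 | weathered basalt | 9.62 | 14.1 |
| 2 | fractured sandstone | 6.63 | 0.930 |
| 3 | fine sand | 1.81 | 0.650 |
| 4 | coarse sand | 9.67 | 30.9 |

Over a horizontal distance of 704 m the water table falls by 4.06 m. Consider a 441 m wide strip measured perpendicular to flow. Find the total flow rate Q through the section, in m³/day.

Flow is parallel to layering, so each bed carries its own Darcy discharge and the transmissivities add.
Σ(K_i·b_i) = 14.1×9.62 + 0.930×6.63 + 0.650×1.81 + 30.9×9.67 = 441.8 m²/day.
Hydraulic gradient i = Δh / L = 4.06 / 704 = 0.005767.
Q = Σ(K_i·b_i) · W · i = 441.8 × 441 × 0.005767 = 1124 m³/day.

1120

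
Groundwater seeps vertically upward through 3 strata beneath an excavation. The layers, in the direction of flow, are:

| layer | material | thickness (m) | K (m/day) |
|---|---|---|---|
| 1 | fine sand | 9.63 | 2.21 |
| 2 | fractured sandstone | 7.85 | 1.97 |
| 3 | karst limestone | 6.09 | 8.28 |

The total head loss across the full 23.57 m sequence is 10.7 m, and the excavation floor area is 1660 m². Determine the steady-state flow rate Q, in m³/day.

Flow is perpendicular to layering, so the layers act in series and the equivalent K is the thickness-weighted harmonic mean.
Total thickness L = 9.63 + 7.85 + 6.09 = 23.57 m.
Σ(b_i/K_i) = 9.63/2.21 + 7.85/1.97 + 6.09/8.28 = 9.078 d.
K_eq = L / Σ(b_i/K_i) = 23.57 / 9.078 = 2.596 m/day.
Q = K_eq · A · (Δh/L) = 2.596 × 1660 × (10.7/23.57) = 1957 m³/day.

1960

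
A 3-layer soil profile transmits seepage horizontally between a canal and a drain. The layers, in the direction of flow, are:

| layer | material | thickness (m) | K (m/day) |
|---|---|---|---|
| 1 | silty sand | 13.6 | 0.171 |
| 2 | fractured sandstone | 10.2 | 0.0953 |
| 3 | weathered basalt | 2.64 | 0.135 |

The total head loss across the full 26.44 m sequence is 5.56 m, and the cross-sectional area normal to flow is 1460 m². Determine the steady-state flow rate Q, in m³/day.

39.4

Flow is perpendicular to layering, so the layers act in series and the equivalent K is the thickness-weighted harmonic mean.
Total thickness L = 13.6 + 10.2 + 2.64 = 26.44 m.
Σ(b_i/K_i) = 13.6/0.171 + 10.2/0.0953 + 2.64/0.135 = 206.1 d.
K_eq = L / Σ(b_i/K_i) = 26.44 / 206.1 = 0.1283 m/day.
Q = K_eq · A · (Δh/L) = 0.1283 × 1460 × (5.56/26.44) = 39.38 m³/day.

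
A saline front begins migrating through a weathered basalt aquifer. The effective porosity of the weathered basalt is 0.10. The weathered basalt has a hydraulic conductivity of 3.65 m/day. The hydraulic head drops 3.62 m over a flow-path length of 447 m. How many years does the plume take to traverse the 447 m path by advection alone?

4.14

Hydraulic gradient i = Δh / L = 3.62 / 447 = 0.008098.
Darcy flux q = K · i = 3.650 × 0.008098 = 0.02956 m/day.
Seepage velocity v = q / n_e = 0.02956 / 0.10 = 0.2956 m/day.
Travel time t = L / v = 447 / 0.2956 = 1512 days = 4.140 years.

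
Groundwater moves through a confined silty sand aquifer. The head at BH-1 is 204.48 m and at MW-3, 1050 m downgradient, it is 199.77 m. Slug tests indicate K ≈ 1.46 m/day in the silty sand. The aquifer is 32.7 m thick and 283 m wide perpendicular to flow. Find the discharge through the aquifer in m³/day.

60.6

Cross-sectional area A = 283 × 32.7 = 9254 m².
Hydraulic gradient i = (204.48 − 199.77) / 1050 = 4.71 / 1050 = 0.004486.
Darcy's law: Q = K · A · i = 1.460 × 9254 × 0.004486 = 60.61 m³/day.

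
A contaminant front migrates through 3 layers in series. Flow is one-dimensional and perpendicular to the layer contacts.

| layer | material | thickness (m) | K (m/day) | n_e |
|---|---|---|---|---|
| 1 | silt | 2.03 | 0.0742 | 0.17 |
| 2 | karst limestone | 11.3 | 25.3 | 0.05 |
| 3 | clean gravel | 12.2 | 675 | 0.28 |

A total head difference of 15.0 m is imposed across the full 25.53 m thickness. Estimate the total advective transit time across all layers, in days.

With flow normal to the layers, continuity requires the same specific discharge q through every layer.
Σ(b_i/K_i) = 2.03/0.0742 + 11.3/25.3 + 12.2/675 = 27.82 d.
q = Δh / Σ(b_i/K_i) = 15.0 / 27.82 = 0.5391 m/day.
In each layer the seepage velocity is v_i = q/n_i, so the layer transit time is t_i = b_i·n_i / q:
  layer 1 (silt): t_1 = 2.03 × 0.17 / 0.5391 = 0.6401 d
  layer 2 (karst limestone): t_2 = 11.3 × 0.05 / 0.5391 = 1.048 d
  layer 3 (clean gravel): t_3 = 12.2 × 0.28 / 0.5391 = 6.336 d
Total t = Σ t_i = 8.024 days.

8.02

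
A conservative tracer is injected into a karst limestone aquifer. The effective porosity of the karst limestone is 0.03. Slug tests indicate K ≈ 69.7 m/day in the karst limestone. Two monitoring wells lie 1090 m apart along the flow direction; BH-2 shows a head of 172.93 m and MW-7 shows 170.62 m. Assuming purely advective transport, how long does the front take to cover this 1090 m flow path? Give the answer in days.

221

Hydraulic gradient i = (172.93 − 170.62) / 1090 = 2.31 / 1090 = 0.002119.
Darcy flux q = K · i = 69.70 × 0.002119 = 0.1477 m/day.
Seepage velocity v = q / n_e = 0.1477 / 0.03 = 4.924 m/day.
Travel time t = L / v = 1090 / 4.924 = 221.4 days.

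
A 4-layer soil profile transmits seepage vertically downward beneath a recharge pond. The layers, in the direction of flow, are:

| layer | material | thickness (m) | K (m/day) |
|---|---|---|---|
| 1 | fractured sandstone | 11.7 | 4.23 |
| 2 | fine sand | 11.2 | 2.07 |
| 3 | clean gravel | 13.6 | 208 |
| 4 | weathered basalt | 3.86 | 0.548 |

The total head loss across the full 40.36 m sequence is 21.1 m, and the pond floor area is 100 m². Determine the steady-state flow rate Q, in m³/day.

138

Flow is perpendicular to layering, so the layers act in series and the equivalent K is the thickness-weighted harmonic mean.
Total thickness L = 11.7 + 11.2 + 13.6 + 3.86 = 40.36 m.
Σ(b_i/K_i) = 11.7/4.23 + 11.2/2.07 + 13.6/208 + 3.86/0.548 = 15.29 d.
K_eq = L / Σ(b_i/K_i) = 40.36 / 15.29 = 2.640 m/day.
Q = K_eq · A · (Δh/L) = 2.640 × 100 × (21.1/40.36) = 138.0 m³/day.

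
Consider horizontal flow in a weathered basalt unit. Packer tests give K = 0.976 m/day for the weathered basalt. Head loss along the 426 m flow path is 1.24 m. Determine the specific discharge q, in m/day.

0.00284

Hydraulic gradient i = Δh / L = 1.24 / 426 = 0.002911.
Specific discharge q = K · i = 0.9760 × 0.002911 = 0.002841 m/day.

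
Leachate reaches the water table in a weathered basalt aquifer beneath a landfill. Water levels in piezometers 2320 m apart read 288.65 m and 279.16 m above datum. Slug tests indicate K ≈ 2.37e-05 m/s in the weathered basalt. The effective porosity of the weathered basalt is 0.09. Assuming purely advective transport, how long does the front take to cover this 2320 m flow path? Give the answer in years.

Convert K: 2.37e-05 m/s × 86400 = 2.048 m/day.
Hydraulic gradient i = (288.65 − 279.16) / 2320 = 9.49 / 2320 = 0.004091.
Darcy flux q = K · i = 2.048 × 0.004091 = 0.008376 m/day.
Seepage velocity v = q / n_e = 0.008376 / 0.09 = 0.09307 m/day.
Travel time t = L / v = 2320 / 0.09307 = 24928 days = 68.25 years.

68.2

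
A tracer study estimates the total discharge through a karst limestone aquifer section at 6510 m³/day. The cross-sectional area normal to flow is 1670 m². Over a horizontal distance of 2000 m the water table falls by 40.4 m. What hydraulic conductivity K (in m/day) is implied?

Hydraulic gradient i = Δh / L = 40.4 / 2000 = 0.02020.
From Q = K·A·i, K = Q / (A·i) = 6510 / (1670 × 0.02020) = 193.0 m/day.

193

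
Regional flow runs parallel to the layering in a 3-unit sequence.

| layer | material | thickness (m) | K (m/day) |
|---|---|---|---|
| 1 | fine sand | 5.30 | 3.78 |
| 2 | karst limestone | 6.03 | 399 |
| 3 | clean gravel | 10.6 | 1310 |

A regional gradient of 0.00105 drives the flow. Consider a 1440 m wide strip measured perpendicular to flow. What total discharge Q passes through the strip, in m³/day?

Flow is parallel to layering, so each bed carries its own Darcy discharge and the transmissivities add.
Σ(K_i·b_i) = 3.78×5.30 + 399×6.03 + 1310×10.6 = 16312 m²/day.
Hydraulic gradient i = 0.00105.
Q = Σ(K_i·b_i) · W · i = 16312 × 1440 × 0.001050 = 24664 m³/day.

24700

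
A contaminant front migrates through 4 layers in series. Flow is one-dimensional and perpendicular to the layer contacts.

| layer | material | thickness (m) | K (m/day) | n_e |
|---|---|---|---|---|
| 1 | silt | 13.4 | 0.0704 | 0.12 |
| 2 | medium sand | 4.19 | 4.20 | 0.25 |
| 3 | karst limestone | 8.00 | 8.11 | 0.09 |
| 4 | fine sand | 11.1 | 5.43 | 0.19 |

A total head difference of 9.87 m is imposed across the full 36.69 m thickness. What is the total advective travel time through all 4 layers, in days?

With flow normal to the layers, continuity requires the same specific discharge q through every layer.
Σ(b_i/K_i) = 13.4/0.0704 + 4.19/4.20 + 8.00/8.11 + 11.1/5.43 = 194.4 d.
q = Δh / Σ(b_i/K_i) = 9.87 / 194.4 = 0.05078 m/day.
In each layer the seepage velocity is v_i = q/n_i, so the layer transit time is t_i = b_i·n_i / q:
  layer 1 (silt): t_1 = 13.4 × 0.12 / 0.05078 = 31.67 d
  layer 2 (medium sand): t_2 = 4.19 × 0.25 / 0.05078 = 20.63 d
  layer 3 (karst limestone): t_3 = 8.00 × 0.09 / 0.05078 = 14.18 d
  layer 4 (fine sand): t_4 = 11.1 × 0.19 / 0.05078 = 41.53 d
Total t = Σ t_i = 108.0 days.

108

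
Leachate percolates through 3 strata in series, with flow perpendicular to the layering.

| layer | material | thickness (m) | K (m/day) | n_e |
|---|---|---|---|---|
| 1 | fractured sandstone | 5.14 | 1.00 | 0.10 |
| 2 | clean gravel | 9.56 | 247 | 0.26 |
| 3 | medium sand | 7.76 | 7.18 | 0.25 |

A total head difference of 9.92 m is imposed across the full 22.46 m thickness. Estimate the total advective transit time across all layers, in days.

3.12

With flow normal to the layers, continuity requires the same specific discharge q through every layer.
Σ(b_i/K_i) = 5.14/1.00 + 9.56/247 + 7.76/7.18 = 6.259 d.
q = Δh / Σ(b_i/K_i) = 9.92 / 6.259 = 1.585 m/day.
In each layer the seepage velocity is v_i = q/n_i, so the layer transit time is t_i = b_i·n_i / q:
  layer 1 (fractured sandstone): t_1 = 5.14 × 0.10 / 1.585 = 0.3243 d
  layer 2 (clean gravel): t_2 = 9.56 × 0.26 / 1.585 = 1.568 d
  layer 3 (medium sand): t_3 = 7.76 × 0.25 / 1.585 = 1.224 d
Total t = Σ t_i = 3.117 days.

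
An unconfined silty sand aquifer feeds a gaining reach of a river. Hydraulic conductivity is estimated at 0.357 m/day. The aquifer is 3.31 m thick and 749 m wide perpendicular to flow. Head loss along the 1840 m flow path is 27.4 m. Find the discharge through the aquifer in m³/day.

Cross-sectional area A = 749 × 3.31 = 2479 m².
Hydraulic gradient i = Δh / L = 27.4 / 1840 = 0.01489.
Darcy's law: Q = K · A · i = 0.3570 × 2479 × 0.01489 = 13.18 m³/day.

13.2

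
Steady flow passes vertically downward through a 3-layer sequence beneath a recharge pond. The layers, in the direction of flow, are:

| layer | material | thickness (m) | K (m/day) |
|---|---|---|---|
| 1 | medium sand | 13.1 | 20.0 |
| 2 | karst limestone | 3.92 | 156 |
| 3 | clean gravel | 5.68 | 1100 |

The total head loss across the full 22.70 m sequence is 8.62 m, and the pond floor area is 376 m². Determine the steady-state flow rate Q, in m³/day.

4730

Flow is perpendicular to layering, so the layers act in series and the equivalent K is the thickness-weighted harmonic mean.
Total thickness L = 13.1 + 3.92 + 5.68 = 22.70 m.
Σ(b_i/K_i) = 13.1/20.0 + 3.92/156 + 5.68/1100 = 0.6853 d.
K_eq = L / Σ(b_i/K_i) = 22.70 / 0.6853 = 33.12 m/day.
Q = K_eq · A · (Δh/L) = 33.12 × 376 × (8.62/22.70) = 4730 m³/day.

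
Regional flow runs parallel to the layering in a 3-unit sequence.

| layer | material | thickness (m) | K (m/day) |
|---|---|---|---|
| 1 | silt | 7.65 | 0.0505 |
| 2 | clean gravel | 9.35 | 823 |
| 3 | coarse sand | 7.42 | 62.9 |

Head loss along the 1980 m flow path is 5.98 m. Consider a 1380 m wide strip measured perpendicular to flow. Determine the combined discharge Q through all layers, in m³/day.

34000

Flow is parallel to layering, so each bed carries its own Darcy discharge and the transmissivities add.
Σ(K_i·b_i) = 0.0505×7.65 + 823×9.35 + 62.9×7.42 = 8162 m²/day.
Hydraulic gradient i = Δh / L = 5.98 / 1980 = 0.003020.
Q = Σ(K_i·b_i) · W · i = 8162 × 1380 × 0.003020 = 34019 m³/day.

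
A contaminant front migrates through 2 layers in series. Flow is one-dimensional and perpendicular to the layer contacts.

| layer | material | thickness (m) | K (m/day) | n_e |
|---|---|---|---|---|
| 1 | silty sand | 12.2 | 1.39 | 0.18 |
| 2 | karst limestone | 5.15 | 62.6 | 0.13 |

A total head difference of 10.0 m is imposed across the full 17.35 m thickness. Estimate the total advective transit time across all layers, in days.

With flow normal to the layers, continuity requires the same specific discharge q through every layer.
Σ(b_i/K_i) = 12.2/1.39 + 5.15/62.6 = 8.859 d.
q = Δh / Σ(b_i/K_i) = 10.0 / 8.859 = 1.129 m/day.
In each layer the seepage velocity is v_i = q/n_i, so the layer transit time is t_i = b_i·n_i / q:
  layer 1 (silty sand): t_1 = 12.2 × 0.18 / 1.129 = 1.945 d
  layer 2 (karst limestone): t_2 = 5.15 × 0.13 / 1.129 = 0.5931 d
Total t = Σ t_i = 2.539 days.

2.54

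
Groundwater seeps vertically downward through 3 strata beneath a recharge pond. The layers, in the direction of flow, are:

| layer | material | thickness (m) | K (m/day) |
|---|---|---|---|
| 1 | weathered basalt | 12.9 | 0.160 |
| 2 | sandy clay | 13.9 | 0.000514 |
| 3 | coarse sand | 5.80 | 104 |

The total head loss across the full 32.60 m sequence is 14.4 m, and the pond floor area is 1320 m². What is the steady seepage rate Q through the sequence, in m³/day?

0.701

Flow is perpendicular to layering, so the layers act in series and the equivalent K is the thickness-weighted harmonic mean.
Total thickness L = 12.9 + 13.9 + 5.80 = 32.60 m.
Σ(b_i/K_i) = 12.9/0.160 + 13.9/0.000514 + 5.80/104 = 27123 d.
K_eq = L / Σ(b_i/K_i) = 32.60 / 27123 = 0.001202 m/day.
Q = K_eq · A · (Δh/L) = 0.001202 × 1320 × (14.4/32.60) = 0.7008 m³/day.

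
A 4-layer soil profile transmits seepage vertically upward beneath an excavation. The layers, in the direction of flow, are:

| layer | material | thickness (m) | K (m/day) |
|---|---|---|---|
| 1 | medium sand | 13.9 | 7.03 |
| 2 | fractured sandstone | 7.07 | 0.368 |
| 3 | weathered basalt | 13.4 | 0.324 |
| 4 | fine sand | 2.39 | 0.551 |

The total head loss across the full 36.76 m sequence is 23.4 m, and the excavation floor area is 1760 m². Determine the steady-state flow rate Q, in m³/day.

616

Flow is perpendicular to layering, so the layers act in series and the equivalent K is the thickness-weighted harmonic mean.
Total thickness L = 13.9 + 7.07 + 13.4 + 2.39 = 36.76 m.
Σ(b_i/K_i) = 13.9/7.03 + 7.07/0.368 + 13.4/0.324 + 2.39/0.551 = 66.88 d.
K_eq = L / Σ(b_i/K_i) = 36.76 / 66.88 = 0.5496 m/day.
Q = K_eq · A · (Δh/L) = 0.5496 × 1760 × (23.4/36.76) = 615.7 m³/day.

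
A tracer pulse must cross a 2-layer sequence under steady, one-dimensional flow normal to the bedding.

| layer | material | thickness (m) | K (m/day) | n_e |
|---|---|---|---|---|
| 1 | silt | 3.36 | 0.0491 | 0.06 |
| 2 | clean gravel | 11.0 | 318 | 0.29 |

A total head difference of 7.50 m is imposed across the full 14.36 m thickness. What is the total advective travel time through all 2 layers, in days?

31.0

With flow normal to the layers, continuity requires the same specific discharge q through every layer.
Σ(b_i/K_i) = 3.36/0.0491 + 11.0/318 = 68.47 d.
q = Δh / Σ(b_i/K_i) = 7.50 / 68.47 = 0.1095 m/day.
In each layer the seepage velocity is v_i = q/n_i, so the layer transit time is t_i = b_i·n_i / q:
  layer 1 (silt): t_1 = 3.36 × 0.06 / 0.1095 = 1.840 d
  layer 2 (clean gravel): t_2 = 11.0 × 0.29 / 0.1095 = 29.12 d
Total t = Σ t_i = 30.96 days.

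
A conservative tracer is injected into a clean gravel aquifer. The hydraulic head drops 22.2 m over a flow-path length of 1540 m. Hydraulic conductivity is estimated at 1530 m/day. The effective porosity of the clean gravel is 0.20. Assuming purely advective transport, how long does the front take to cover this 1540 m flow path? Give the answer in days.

Hydraulic gradient i = Δh / L = 22.2 / 1540 = 0.01442.
Darcy flux q = K · i = 1530 × 0.01442 = 22.06 m/day.
Seepage velocity v = q / n_e = 22.06 / 0.20 = 110.3 m/day.
Travel time t = L / v = 1540 / 110.3 = 13.96 days.

14.0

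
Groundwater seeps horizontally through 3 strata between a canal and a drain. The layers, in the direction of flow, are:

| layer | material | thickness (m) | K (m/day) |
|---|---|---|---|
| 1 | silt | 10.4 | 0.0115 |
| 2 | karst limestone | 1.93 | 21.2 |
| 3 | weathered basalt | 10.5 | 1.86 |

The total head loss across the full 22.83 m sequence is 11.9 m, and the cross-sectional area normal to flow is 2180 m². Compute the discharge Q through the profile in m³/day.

Flow is perpendicular to layering, so the layers act in series and the equivalent K is the thickness-weighted harmonic mean.
Total thickness L = 10.4 + 1.93 + 10.5 = 22.83 m.
Σ(b_i/K_i) = 10.4/0.0115 + 1.93/21.2 + 10.5/1.86 = 910.1 d.
K_eq = L / Σ(b_i/K_i) = 22.83 / 910.1 = 0.02509 m/day.
Q = K_eq · A · (Δh/L) = 0.02509 × 2180 × (11.9/22.83) = 28.51 m³/day.

28.5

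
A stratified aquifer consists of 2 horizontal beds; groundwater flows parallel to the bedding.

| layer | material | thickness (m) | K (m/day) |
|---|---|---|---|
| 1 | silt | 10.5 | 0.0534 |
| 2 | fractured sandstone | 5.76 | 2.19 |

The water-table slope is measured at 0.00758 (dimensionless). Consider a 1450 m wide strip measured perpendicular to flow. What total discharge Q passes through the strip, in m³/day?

145

Flow is parallel to layering, so each bed carries its own Darcy discharge and the transmissivities add.
Σ(K_i·b_i) = 0.0534×10.5 + 2.19×5.76 = 13.18 m²/day.
Hydraulic gradient i = 0.00758.
Q = Σ(K_i·b_i) · W · i = 13.18 × 1450 × 0.007580 = 144.8 m³/day.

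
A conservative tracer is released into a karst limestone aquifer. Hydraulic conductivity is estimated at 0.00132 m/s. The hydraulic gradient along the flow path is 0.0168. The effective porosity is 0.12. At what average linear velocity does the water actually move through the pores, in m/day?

Convert K: 0.00132 m/s × 86400 = 114.0 m/day.
Hydraulic gradient i = 0.0168.
Darcy flux q = K · i = 114.0 × 0.01680 = 1.916 m/day.
Seepage velocity v = q / n_e = 1.916 / 0.12 = 15.97 m/day.

16.0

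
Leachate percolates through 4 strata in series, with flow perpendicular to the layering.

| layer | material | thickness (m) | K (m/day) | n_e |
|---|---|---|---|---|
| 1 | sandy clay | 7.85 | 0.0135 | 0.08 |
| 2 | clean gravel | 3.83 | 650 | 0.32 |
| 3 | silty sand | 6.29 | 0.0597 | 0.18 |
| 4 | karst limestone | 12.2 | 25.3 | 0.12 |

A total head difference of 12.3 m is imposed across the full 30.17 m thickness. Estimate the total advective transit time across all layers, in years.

0.681

With flow normal to the layers, continuity requires the same specific discharge q through every layer.
Σ(b_i/K_i) = 7.85/0.0135 + 3.83/650 + 6.29/0.0597 + 12.2/25.3 = 687.3 d.
q = Δh / Σ(b_i/K_i) = 12.3 / 687.3 = 0.01790 m/day.
In each layer the seepage velocity is v_i = q/n_i, so the layer transit time is t_i = b_i·n_i / q:
  layer 1 (sandy clay): t_1 = 7.85 × 0.08 / 0.01790 = 35.09 d
  layer 2 (clean gravel): t_2 = 3.83 × 0.32 / 0.01790 = 68.49 d
  layer 3 (silty sand): t_3 = 6.29 × 0.18 / 0.01790 = 63.27 d
  layer 4 (karst limestone): t_4 = 12.2 × 0.12 / 0.01790 = 81.81 d
Total t = Σ t_i = 248.7 days = 0.6808 years.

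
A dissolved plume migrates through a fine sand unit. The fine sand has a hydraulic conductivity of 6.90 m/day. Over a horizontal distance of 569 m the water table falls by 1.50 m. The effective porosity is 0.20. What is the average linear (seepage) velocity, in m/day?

Hydraulic gradient i = Δh / L = 1.50 / 569 = 0.002636.
Darcy flux q = K · i = 6.900 × 0.002636 = 0.01819 m/day.
Seepage velocity v = q / n_e = 0.01819 / 0.20 = 0.09095 m/day.

0.0909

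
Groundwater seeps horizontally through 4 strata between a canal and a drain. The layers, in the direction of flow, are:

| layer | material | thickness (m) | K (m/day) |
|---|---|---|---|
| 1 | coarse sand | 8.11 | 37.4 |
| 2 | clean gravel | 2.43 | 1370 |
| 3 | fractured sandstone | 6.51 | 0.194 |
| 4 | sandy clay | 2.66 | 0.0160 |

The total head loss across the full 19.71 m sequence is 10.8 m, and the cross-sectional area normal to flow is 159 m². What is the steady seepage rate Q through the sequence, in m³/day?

8.58

Flow is perpendicular to layering, so the layers act in series and the equivalent K is the thickness-weighted harmonic mean.
Total thickness L = 8.11 + 2.43 + 6.51 + 2.66 = 19.71 m.
Σ(b_i/K_i) = 8.11/37.4 + 2.43/1370 + 6.51/0.194 + 2.66/0.0160 = 200.0 d.
K_eq = L / Σ(b_i/K_i) = 19.71 / 200.0 = 0.09854 m/day.
Q = K_eq · A · (Δh/L) = 0.09854 × 159 × (10.8/19.71) = 8.585 m³/day.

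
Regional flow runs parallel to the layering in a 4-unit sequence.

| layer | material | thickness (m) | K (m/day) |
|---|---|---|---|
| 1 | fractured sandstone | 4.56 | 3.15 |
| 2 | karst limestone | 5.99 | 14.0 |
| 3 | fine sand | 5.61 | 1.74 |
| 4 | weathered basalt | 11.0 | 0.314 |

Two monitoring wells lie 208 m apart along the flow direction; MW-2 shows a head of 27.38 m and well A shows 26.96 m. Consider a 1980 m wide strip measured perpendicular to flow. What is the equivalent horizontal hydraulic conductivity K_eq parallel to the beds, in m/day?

Flow is parallel to layering, so each bed carries its own Darcy discharge and the transmissivities add.
Σ(K_i·b_i) = 3.15×4.56 + 14.0×5.99 + 1.74×5.61 + 0.314×11.0 = 111.4 m²/day.
Total thickness b = 27.16 m, so K_eq = Σ(K_i·b_i)/b = 4.103 m/day.

4.10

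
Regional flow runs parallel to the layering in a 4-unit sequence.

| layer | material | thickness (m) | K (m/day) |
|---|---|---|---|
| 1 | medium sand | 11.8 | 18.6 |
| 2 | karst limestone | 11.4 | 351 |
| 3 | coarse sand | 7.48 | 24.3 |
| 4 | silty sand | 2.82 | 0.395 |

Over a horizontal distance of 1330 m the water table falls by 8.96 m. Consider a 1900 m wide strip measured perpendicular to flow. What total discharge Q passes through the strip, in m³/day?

56400

Flow is parallel to layering, so each bed carries its own Darcy discharge and the transmissivities add.
Σ(K_i·b_i) = 18.6×11.8 + 351×11.4 + 24.3×7.48 + 0.395×2.82 = 4404 m²/day.
Hydraulic gradient i = Δh / L = 8.96 / 1330 = 0.006737.
Q = Σ(K_i·b_i) · W · i = 4404 × 1900 × 0.006737 = 56368 m³/day.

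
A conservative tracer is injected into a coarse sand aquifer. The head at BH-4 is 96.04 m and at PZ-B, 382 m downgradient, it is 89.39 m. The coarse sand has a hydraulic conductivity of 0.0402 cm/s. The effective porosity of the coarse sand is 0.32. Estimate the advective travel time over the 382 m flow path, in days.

202

Convert K: 0.0402 cm/s × 864 = 34.73 m/day.
Hydraulic gradient i = (96.04 − 89.39) / 382 = 6.65 / 382 = 0.01741.
Darcy flux q = K · i = 34.73 × 0.01741 = 0.6046 m/day.
Seepage velocity v = q / n_e = 0.6046 / 0.32 = 1.890 m/day.
Travel time t = L / v = 382 / 1.890 = 202.2 days.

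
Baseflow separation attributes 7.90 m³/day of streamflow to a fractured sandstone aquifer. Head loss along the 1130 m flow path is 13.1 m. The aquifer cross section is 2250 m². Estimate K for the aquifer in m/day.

Hydraulic gradient i = Δh / L = 13.1 / 1130 = 0.01159.
From Q = K·A·i, K = Q / (A·i) = 7.90 / (2250 × 0.01159) = 0.3029 m/day.

0.303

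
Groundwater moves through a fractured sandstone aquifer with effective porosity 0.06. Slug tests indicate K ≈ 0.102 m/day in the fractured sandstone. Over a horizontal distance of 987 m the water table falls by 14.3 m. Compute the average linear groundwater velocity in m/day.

0.0246

Hydraulic gradient i = Δh / L = 14.3 / 987 = 0.01449.
Darcy flux q = K · i = 0.1020 × 0.01449 = 0.001478 m/day.
Seepage velocity v = q / n_e = 0.001478 / 0.06 = 0.02463 m/day.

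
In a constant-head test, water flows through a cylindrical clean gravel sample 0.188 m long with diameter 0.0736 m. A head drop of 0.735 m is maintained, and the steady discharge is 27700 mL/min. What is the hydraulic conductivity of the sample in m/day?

2400

Cross-sectional area A = π·(d/2)² = π × (0.0736/2)² = 0.004254 m².
Convert discharge: 27700 mL/min = 0.0004617 m³/s.
Darcy's law rearranged: K = Q·L / (A·Δh) = 0.0004617 × 0.188 / (0.004254 × 0.735) = 0.02776 m/s = 2398 m/day.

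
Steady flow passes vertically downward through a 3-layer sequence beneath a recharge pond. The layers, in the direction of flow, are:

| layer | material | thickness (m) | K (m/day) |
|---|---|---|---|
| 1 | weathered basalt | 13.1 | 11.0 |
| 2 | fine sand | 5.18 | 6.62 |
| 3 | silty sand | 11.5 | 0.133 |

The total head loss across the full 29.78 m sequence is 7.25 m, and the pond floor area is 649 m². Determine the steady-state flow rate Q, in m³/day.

Flow is perpendicular to layering, so the layers act in series and the equivalent K is the thickness-weighted harmonic mean.
Total thickness L = 13.1 + 5.18 + 11.5 = 29.78 m.
Σ(b_i/K_i) = 13.1/11.0 + 5.18/6.62 + 11.5/0.133 = 88.44 d.
K_eq = L / Σ(b_i/K_i) = 29.78 / 88.44 = 0.3367 m/day.
Q = K_eq · A · (Δh/L) = 0.3367 × 649 × (7.25/29.78) = 53.20 m³/day.

53.2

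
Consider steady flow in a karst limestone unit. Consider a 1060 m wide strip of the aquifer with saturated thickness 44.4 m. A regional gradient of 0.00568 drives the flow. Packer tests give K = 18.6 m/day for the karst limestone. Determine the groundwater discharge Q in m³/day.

Cross-sectional area A = 1060 × 44.4 = 47064 m².
Hydraulic gradient i = 0.00568.
Darcy's law: Q = K · A · i = 18.60 × 47064 × 0.005680 = 4972 m³/day.

4970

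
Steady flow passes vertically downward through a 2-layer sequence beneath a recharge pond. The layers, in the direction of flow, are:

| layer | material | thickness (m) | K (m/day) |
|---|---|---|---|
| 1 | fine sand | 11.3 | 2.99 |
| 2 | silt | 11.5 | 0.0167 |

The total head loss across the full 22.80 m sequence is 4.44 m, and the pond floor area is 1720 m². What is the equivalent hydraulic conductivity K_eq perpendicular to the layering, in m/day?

Flow is perpendicular to layering, so the layers act in series and the equivalent K is the thickness-weighted harmonic mean.
Total thickness L = 11.3 + 11.5 = 22.80 m.
Σ(b_i/K_i) = 11.3/2.99 + 11.5/0.0167 = 692.4 d.
K_eq = L / Σ(b_i/K_i) = 22.80 / 692.4 = 0.03293 m/day.

0.0329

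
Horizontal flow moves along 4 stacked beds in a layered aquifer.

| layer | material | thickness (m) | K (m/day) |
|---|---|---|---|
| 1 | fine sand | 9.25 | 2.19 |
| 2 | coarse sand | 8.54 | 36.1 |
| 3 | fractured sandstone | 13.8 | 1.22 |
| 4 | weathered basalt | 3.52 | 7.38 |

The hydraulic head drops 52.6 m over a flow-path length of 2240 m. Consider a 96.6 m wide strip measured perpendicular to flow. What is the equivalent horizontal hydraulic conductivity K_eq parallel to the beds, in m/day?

Flow is parallel to layering, so each bed carries its own Darcy discharge and the transmissivities add.
Σ(K_i·b_i) = 2.19×9.25 + 36.1×8.54 + 1.22×13.8 + 7.38×3.52 = 371.4 m²/day.
Total thickness b = 35.11 m, so K_eq = Σ(K_i·b_i)/b = 10.58 m/day.

10.6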